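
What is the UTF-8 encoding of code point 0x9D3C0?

U+9D3C0 = 0x9D3C0 = 644032 decimal. In range U+10000–U+10FFFF → 4-byte form: 11110xxx 10xxxxxx 10xxxxxx 10xxxxxx.
Binary (21 bits): 010011101001111000000.
Split 3+6+6+6: 010 | 011101 | 001111 | 000000.
Byte 1: 11110010 = 0xF2.
Byte 2: 10011101 = 0x9D.
Byte 3: 10001111 = 0x8F.
Byte 4: 10000000 = 0x80.

F2 9D 8F 80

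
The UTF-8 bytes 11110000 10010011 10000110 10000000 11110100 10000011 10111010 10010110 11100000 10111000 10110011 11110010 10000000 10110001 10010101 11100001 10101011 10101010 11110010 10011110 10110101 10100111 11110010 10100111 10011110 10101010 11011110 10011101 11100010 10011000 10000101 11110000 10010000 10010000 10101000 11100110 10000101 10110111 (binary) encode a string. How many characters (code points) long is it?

Byte at offset 0: 0xF0 = 11110000 → 4-byte char (#1). Advance 4.
Byte at offset 4: 0xF4 = 11110100 → 4-byte char (#2). Advance 4.
Byte at offset 8: 0xE0 = 11100000 → 3-byte char (#3). Advance 3.
Byte at offset 11: 0xF2 = 11110010 → 4-byte char (#4). Advance 4.
Byte at offset 15: 0xE1 = 11100001 → 3-byte char (#5). Advance 3.
Byte at offset 18: 0xF2 = 11110010 → 4-byte char (#6). Advance 4.
Byte at offset 22: 0xF2 = 11110010 → 4-byte char (#7). Advance 4.
Byte at offset 26: 0xDE = 11011110 → 2-byte char (#8). Advance 2.
Byte at offset 28: 0xE2 = 11100010 → 3-byte char (#9). Advance 3.
Byte at offset 31: 0xF0 = 11110000 → 4-byte char (#10). Advance 4.
Byte at offset 35: 0xE6 = 11100110 → 3-byte char (#11). Advance 3.
Reached end at offset 38 after 11 code points.

11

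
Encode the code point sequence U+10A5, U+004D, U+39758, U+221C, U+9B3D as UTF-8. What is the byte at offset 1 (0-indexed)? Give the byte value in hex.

0x82

U+10A5 → 3-byte form E1 82 A5 at offsets 0–2.
Offset 1 falls in char 1's range; it's byte 2 of E1 82 A5 = 0x82.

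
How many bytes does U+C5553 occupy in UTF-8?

4

U+C5553 = 0xC5553. UTF-8 uses 1 byte below 0x80, 2 below 0x800, 3 below 0x10000, 4 up to 0x10FFFF. 0xC5553 is in U+10000–U+10FFFF → 4 bytes.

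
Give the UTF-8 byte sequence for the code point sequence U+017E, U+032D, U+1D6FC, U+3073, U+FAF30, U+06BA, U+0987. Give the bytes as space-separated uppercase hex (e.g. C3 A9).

C5 BE CC AD F0 9D 9B BC E3 81 B3 F3 BA BC B0 DA BA E0 A6 87

U+017E: 2-byte form → C5 BE.
U+032D: 2-byte form → CC AD.
U+1D6FC: 4-byte form → F0 9D 9B BC.
U+3073: 3-byte form → E3 81 B3.
U+FAF30: 4-byte form → F3 BA BC B0.
U+06BA: 2-byte form → DA BA.
U+0987: 3-byte form → E0 A6 87.
Concatenated (20 bytes): C5 BE CC AD F0 9D 9B BC E3 81 B3 F3 BA BC B0 DA BA E0 A6 87.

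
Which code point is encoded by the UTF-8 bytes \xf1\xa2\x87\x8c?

Leading byte 0xF1 = 11110001 matches 11110xxx → 4-byte sequence.
Byte 1: 0xF1 = 11110001, payload 001 (3 bits).
Byte 2: 0xA2 = 10100010 (10xxxxxx ✓), payload 100010.
Byte 3: 0x87 = 10000111 (10xxxxxx ✓), payload 000111.
Byte 4: 0x8C = 10001100 (10xxxxxx ✓), payload 001100.
Concatenate: 001100010000111001100 = 0x621CC (21 bits → U+621CC).

U+621CC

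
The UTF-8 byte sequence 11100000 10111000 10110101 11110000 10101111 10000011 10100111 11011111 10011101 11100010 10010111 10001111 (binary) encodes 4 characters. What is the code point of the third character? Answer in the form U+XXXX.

U+07DD

Offset 0: leading byte 0xE0 = 11100000 → 3-byte char #1 = E0 B8 B5.
Offset 3: leading byte 0xF0 = 11110000 → 4-byte char #2 = F0 AF 83 A7.
Offset 7: leading byte 0xDF = 11011111 → 2-byte char #3 = DF 9D.
Leading byte 0xDF = 11011111 matches 110xxxxx → 2-byte sequence.
Byte 1: 0xDF = 11011111, payload 11111 (5 bits).
Byte 2: 0x9D = 10011101 (10xxxxxx ✓), payload 011101.
Concatenate: 11111011101 = 0x7DD (11 bits → U+07DD).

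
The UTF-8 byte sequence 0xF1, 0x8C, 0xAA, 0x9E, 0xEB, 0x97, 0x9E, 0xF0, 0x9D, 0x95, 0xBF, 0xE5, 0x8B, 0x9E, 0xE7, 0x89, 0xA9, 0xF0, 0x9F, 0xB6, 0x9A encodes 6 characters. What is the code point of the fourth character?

Offset 0: leading byte 0xF1 = 11110001 → 4-byte char #1 = F1 8C AA 9E.
Offset 4: leading byte 0xEB = 11101011 → 3-byte char #2 = EB 97 9E.
Offset 7: leading byte 0xF0 = 11110000 → 4-byte char #3 = F0 9D 95 BF.
Offset 11: leading byte 0xE5 = 11100101 → 3-byte char #4 = E5 8B 9E.
Leading byte 0xE5 = 11100101 matches 1110xxxx → 3-byte sequence.
Byte 1: 0xE5 = 11100101, payload 0101 (4 bits).
Byte 2: 0x8B = 10001011 (10xxxxxx ✓), payload 001011.
Byte 3: 0x9E = 10011110 (10xxxxxx ✓), payload 011110.
Concatenate: 0101001011011110 = 0x52DE (16 bits → U+52DE).

U+52DE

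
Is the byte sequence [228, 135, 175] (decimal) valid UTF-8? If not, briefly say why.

valid

Leading byte 0xE4 = 11100100 → 3-byte form.
Continuation bytes 0x87=10000111, 0xAF=10101111 all match 10xxxxxx.
Decoded value 0x41EF is ≥ 0x800 (shortest form) and not a surrogate.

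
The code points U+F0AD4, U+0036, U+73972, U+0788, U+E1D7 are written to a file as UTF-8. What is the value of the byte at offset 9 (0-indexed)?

U+F0AD4 → 4-byte form F3 B0 AB 94 at offsets 0–3.
U+0036 → 1-byte form 36 at offsets 4–4.
U+73972 → 4-byte form F1 B3 A5 B2 at offsets 5–8.
U+0788 → 2-byte form DE 88 at offsets 9–10.
Offset 9 falls in char 4's range; it's byte 1 of DE 88 = 0xDE.

0xDE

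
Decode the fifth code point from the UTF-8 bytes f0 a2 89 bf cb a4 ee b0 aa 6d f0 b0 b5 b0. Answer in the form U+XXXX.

Offset 0: leading byte 0xF0 = 11110000 → 4-byte char #1 = F0 A2 89 BF.
Offset 4: leading byte 0xCB = 11001011 → 2-byte char #2 = CB A4.
Offset 6: leading byte 0xEE = 11101110 → 3-byte char #3 = EE B0 AA.
Offset 9: leading byte 0x6D = 01101101 → 1-byte char #4 = 6D.
Offset 10: leading byte 0xF0 = 11110000 → 4-byte char #5 = F0 B0 B5 B0.
Leading byte 0xF0 = 11110000 matches 11110xxx → 4-byte sequence.
Byte 1: 0xF0 = 11110000, payload 000 (3 bits).
Byte 2: 0xB0 = 10110000 (10xxxxxx ✓), payload 110000.
Byte 3: 0xB5 = 10110101 (10xxxxxx ✓), payload 110101.
Byte 4: 0xB0 = 10110000 (10xxxxxx ✓), payload 110000.
Concatenate: 000110000110101110000 = 0x30D70 (21 bits → U+30D70).

U+30D70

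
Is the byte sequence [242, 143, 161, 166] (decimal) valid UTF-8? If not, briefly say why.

Leading byte 0xF2 = 11110010 → 4-byte form.
Continuation bytes 0x8F=10001111, 0xA1=10100001, 0xA6=10100110 all match 10xxxxxx.
Decoded value 0x8F866 is ≥ 0x10000 (shortest form) and not a surrogate.

valid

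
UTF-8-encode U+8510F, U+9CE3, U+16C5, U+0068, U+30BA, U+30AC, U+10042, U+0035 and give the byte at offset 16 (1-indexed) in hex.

0x82

1-indexed offset 16 is 0-indexed offset 15.
U+8510F → 4-byte form F2 85 84 8F at offsets 0–3.
U+9CE3 → 3-byte form E9 B3 A3 at offsets 4–6.
U+16C5 → 3-byte form E1 9B 85 at offsets 7–9.
U+0068 → 1-byte form 68 at offsets 10–10.
U+30BA → 3-byte form E3 82 BA at offsets 11–13.
U+30AC → 3-byte form E3 82 AC at offsets 14–16.
Offset 15 falls in char 6's range; it's byte 2 of E3 82 AC = 0x82.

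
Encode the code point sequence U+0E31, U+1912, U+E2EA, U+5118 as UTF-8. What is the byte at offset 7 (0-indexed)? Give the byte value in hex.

U+0E31 → 3-byte form E0 B8 B1 at offsets 0–2.
U+1912 → 3-byte form E1 A4 92 at offsets 3–5.
U+E2EA → 3-byte form EE 8B AA at offsets 6–8.
Offset 7 falls in char 3's range; it's byte 2 of EE 8B AA = 0x8B.

0x8B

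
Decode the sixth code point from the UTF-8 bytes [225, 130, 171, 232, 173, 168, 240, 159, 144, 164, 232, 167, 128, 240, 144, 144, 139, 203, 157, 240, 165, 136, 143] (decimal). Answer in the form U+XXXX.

U+02DD

Offset 0: leading byte 0xE1 = 11100001 → 3-byte char #1 = E1 82 AB.
Offset 3: leading byte 0xE8 = 11101000 → 3-byte char #2 = E8 AD A8.
Offset 6: leading byte 0xF0 = 11110000 → 4-byte char #3 = F0 9F 90 A4.
Offset 10: leading byte 0xE8 = 11101000 → 3-byte char #4 = E8 A7 80.
Offset 13: leading byte 0xF0 = 11110000 → 4-byte char #5 = F0 90 90 8B.
Offset 17: leading byte 0xCB = 11001011 → 2-byte char #6 = CB 9D.
Leading byte 0xCB = 11001011 matches 110xxxxx → 2-byte sequence.
Byte 1: 0xCB = 11001011, payload 01011 (5 bits).
Byte 2: 0x9D = 10011101 (10xxxxxx ✓), payload 011101.
Concatenate: 01011011101 = 0x2DD (11 bits → U+02DD).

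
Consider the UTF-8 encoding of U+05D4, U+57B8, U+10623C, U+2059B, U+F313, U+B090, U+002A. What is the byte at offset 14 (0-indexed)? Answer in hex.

U+05D4 → 2-byte form D7 94 at offsets 0–1.
U+57B8 → 3-byte form E5 9E B8 at offsets 2–4.
U+10623C → 4-byte form F4 86 88 BC at offsets 5–8.
U+2059B → 4-byte form F0 A0 96 9B at offsets 9–12.
U+F313 → 3-byte form EF 8C 93 at offsets 13–15.
Offset 14 falls in char 5's range; it's byte 2 of EF 8C 93 = 0x8C.

0x8C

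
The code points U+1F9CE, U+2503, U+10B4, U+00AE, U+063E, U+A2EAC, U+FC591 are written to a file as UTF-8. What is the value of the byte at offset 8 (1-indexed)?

1-indexed offset 8 is 0-indexed offset 7.
U+1F9CE → 4-byte form F0 9F A7 8E at offsets 0–3.
U+2503 → 3-byte form E2 94 83 at offsets 4–6.
U+10B4 → 3-byte form E1 82 B4 at offsets 7–9.
Offset 7 falls in char 3's range; it's byte 1 of E1 82 B4 = 0xE1.

0xE1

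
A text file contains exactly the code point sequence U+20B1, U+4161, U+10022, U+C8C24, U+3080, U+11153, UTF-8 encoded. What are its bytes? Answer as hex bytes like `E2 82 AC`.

E2 82 B1 E4 85 A1 F0 90 80 A2 F3 88 B0 A4 E3 82 80 F0 91 85 93

U+20B1: 3-byte form → E2 82 B1.
U+4161: 3-byte form → E4 85 A1.
U+10022: 4-byte form → F0 90 80 A2.
U+C8C24: 4-byte form → F3 88 B0 A4.
U+3080: 3-byte form → E3 82 80.
U+11153: 4-byte form → F0 91 85 93.
Concatenated (21 bytes): E2 82 B1 E4 85 A1 F0 90 80 A2 F3 88 B0 A4 E3 82 80 F0 91 85 93.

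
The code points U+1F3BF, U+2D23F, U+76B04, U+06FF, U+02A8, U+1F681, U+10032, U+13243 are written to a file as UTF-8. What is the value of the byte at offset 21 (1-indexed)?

1-indexed offset 21 is 0-indexed offset 20.
U+1F3BF → 4-byte form F0 9F 8E BF at offsets 0–3.
U+2D23F → 4-byte form F0 AD 88 BF at offsets 4–7.
U+76B04 → 4-byte form F1 B6 AC 84 at offsets 8–11.
U+06FF → 2-byte form DB BF at offsets 12–13.
U+02A8 → 2-byte form CA A8 at offsets 14–15.
U+1F681 → 4-byte form F0 9F 9A 81 at offsets 16–19.
U+10032 → 4-byte form F0 90 80 B2 at offsets 20–23.
Offset 20 falls in char 7's range; it's byte 1 of F0 90 80 B2 = 0xF0.

0xF0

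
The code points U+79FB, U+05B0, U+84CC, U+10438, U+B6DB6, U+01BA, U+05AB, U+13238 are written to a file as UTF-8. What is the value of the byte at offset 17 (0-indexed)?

U+79FB → 3-byte form E7 A7 BB at offsets 0–2.
U+05B0 → 2-byte form D6 B0 at offsets 3–4.
U+84CC → 3-byte form E8 93 8C at offsets 5–7.
U+10438 → 4-byte form F0 90 90 B8 at offsets 8–11.
U+B6DB6 → 4-byte form F2 B6 B6 B6 at offsets 12–15.
U+01BA → 2-byte form C6 BA at offsets 16–17.
Offset 17 falls in char 6's range; it's byte 2 of C6 BA = 0xBA.

0xBA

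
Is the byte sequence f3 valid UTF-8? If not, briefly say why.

Leading byte 0xF3 = 11110011 → 4-byte form, but only 1 byte is present.

invalid (sequence truncated)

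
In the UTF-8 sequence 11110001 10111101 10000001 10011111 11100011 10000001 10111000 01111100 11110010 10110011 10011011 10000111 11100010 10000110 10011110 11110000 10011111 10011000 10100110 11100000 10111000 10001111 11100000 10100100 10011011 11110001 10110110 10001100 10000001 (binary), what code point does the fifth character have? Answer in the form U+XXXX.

U+219E

Offset 0: leading byte 0xF1 = 11110001 → 4-byte char #1 = F1 BD 81 9F.
Offset 4: leading byte 0xE3 = 11100011 → 3-byte char #2 = E3 81 B8.
Offset 7: leading byte 0x7C = 01111100 → 1-byte char #3 = 7C.
Offset 8: leading byte 0xF2 = 11110010 → 4-byte char #4 = F2 B3 9B 87.
Offset 12: leading byte 0xE2 = 11100010 → 3-byte char #5 = E2 86 9E.
Leading byte 0xE2 = 11100010 matches 1110xxxx → 3-byte sequence.
Byte 1: 0xE2 = 11100010, payload 0010 (4 bits).
Byte 2: 0x86 = 10000110 (10xxxxxx ✓), payload 000110.
Byte 3: 0x9E = 10011110 (10xxxxxx ✓), payload 011110.
Concatenate: 0010000110011110 = 0x219E (16 bits → U+219E).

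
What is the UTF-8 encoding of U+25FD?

U+25FD = 0x25FD = 9725 decimal. In range U+0800–U+FFFF → 3-byte form: 1110xxxx 10xxxxxx 10xxxxxx.
Binary (16 bits): 0010010111111101.
Split 4+6+6: 0010 | 010111 | 111101.
Byte 1: 11100010 = 0xE2.
Byte 2: 10010111 = 0x97.
Byte 3: 10111101 = 0xBD.

E2 97 BD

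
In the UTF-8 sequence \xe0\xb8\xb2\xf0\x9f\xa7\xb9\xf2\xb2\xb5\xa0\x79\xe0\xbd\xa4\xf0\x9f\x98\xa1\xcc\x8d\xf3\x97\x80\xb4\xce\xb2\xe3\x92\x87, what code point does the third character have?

U+B2D60

Offset 0: leading byte 0xE0 = 11100000 → 3-byte char #1 = E0 B8 B2.
Offset 3: leading byte 0xF0 = 11110000 → 4-byte char #2 = F0 9F A7 B9.
Offset 7: leading byte 0xF2 = 11110010 → 4-byte char #3 = F2 B2 B5 A0.
Leading byte 0xF2 = 11110010 matches 11110xxx → 4-byte sequence.
Byte 1: 0xF2 = 11110010, payload 010 (3 bits).
Byte 2: 0xB2 = 10110010 (10xxxxxx ✓), payload 110010.
Byte 3: 0xB5 = 10110101 (10xxxxxx ✓), payload 110101.
Byte 4: 0xA0 = 10100000 (10xxxxxx ✓), payload 100000.
Concatenate: 010110010110101100000 = 0xB2D60 (21 bits → U+B2D60).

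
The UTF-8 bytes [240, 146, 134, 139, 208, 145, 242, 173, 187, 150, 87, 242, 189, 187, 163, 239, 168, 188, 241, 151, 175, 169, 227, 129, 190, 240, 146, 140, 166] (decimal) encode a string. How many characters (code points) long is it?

9

Byte at offset 0: 0xF0 = 11110000 → 4-byte char (#1). Advance 4.
Byte at offset 4: 0xD0 = 11010000 → 2-byte char (#2). Advance 2.
Byte at offset 6: 0xF2 = 11110010 → 4-byte char (#3). Advance 4.
Byte at offset 10: 0x57 = 01010111 → 1-byte char (#4). Advance 1.
Byte at offset 11: 0xF2 = 11110010 → 4-byte char (#5). Advance 4.
Byte at offset 15: 0xEF = 11101111 → 3-byte char (#6). Advance 3.
Byte at offset 18: 0xF1 = 11110001 → 4-byte char (#7). Advance 4.
Byte at offset 22: 0xE3 = 11100011 → 3-byte char (#8). Advance 3.
Byte at offset 25: 0xF0 = 11110000 → 4-byte char (#9). Advance 4.
Reached end at offset 29 after 9 code points.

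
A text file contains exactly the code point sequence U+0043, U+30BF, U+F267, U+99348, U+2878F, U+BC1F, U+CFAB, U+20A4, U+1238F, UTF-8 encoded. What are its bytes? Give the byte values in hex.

U+0043: 1-byte form → 43.
U+30BF: 3-byte form → E3 82 BF.
U+F267: 3-byte form → EF 89 A7.
U+99348: 4-byte form → F2 99 8D 88.
U+2878F: 4-byte form → F0 A8 9E 8F.
U+BC1F: 3-byte form → EB B0 9F.
U+CFAB: 3-byte form → EC BE AB.
U+20A4: 3-byte form → E2 82 A4.
U+1238F: 4-byte form → F0 92 8E 8F.
Concatenated (28 bytes): 43 E3 82 BF EF 89 A7 F2 99 8D 88 F0 A8 9E 8F EB B0 9F EC BE AB E2 82 A4 F0 92 8E 8F.

43 E3 82 BF EF 89 A7 F2 99 8D 88 F0 A8 9E 8F EB B0 9F EC BE AB E2 82 A4 F0 92 8E 8F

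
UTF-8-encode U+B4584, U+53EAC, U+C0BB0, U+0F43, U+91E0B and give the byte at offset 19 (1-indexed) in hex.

0x8B

1-indexed offset 19 is 0-indexed offset 18.
U+B4584 → 4-byte form F2 B4 96 84 at offsets 0–3.
U+53EAC → 4-byte form F1 93 BA AC at offsets 4–7.
U+C0BB0 → 4-byte form F3 80 AE B0 at offsets 8–11.
U+0F43 → 3-byte form E0 BD 83 at offsets 12–14.
U+91E0B → 4-byte form F2 91 B8 8B at offsets 15–18.
Offset 18 falls in char 5's range; it's byte 4 of F2 91 B8 8B = 0x8B.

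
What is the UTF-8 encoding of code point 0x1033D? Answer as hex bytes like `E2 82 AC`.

F0 90 8C BD

U+1033D = 0x1033D = 66365 decimal. In range U+10000–U+10FFFF → 4-byte form: 11110xxx 10xxxxxx 10xxxxxx 10xxxxxx.
Binary (21 bits): 000010000001100111101.
Split 3+6+6+6: 000 | 010000 | 001100 | 111101.
Byte 1: 11110000 = 0xF0.
Byte 2: 10010000 = 0x90.
Byte 3: 10001100 = 0x8C.
Byte 4: 10111101 = 0xBD.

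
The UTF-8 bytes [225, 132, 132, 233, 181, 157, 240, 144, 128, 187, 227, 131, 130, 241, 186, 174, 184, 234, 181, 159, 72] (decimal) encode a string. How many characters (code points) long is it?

Byte at offset 0: 0xE1 = 11100001 → 3-byte char (#1). Advance 3.
Byte at offset 3: 0xE9 = 11101001 → 3-byte char (#2). Advance 3.
Byte at offset 6: 0xF0 = 11110000 → 4-byte char (#3). Advance 4.
Byte at offset 10: 0xE3 = 11100011 → 3-byte char (#4). Advance 3.
Byte at offset 13: 0xF1 = 11110001 → 4-byte char (#5). Advance 4.
Byte at offset 17: 0xEA = 11101010 → 3-byte char (#6). Advance 3.
Byte at offset 20: 0x48 = 01001000 → 1-byte char (#7). Advance 1.
Reached end at offset 21 after 7 code points.

7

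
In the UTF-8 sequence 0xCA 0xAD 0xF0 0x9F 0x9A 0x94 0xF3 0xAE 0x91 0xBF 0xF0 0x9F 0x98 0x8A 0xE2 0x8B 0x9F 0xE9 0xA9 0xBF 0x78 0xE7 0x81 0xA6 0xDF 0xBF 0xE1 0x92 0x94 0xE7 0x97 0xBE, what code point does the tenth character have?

Offset 0: leading byte 0xCA = 11001010 → 2-byte char #1 = CA AD.
Offset 2: leading byte 0xF0 = 11110000 → 4-byte char #2 = F0 9F 9A 94.
Offset 6: leading byte 0xF3 = 11110011 → 4-byte char #3 = F3 AE 91 BF.
Offset 10: leading byte 0xF0 = 11110000 → 4-byte char #4 = F0 9F 98 8A.
Offset 14: leading byte 0xE2 = 11100010 → 3-byte char #5 = E2 8B 9F.
Offset 17: leading byte 0xE9 = 11101001 → 3-byte char #6 = E9 A9 BF.
Offset 20: leading byte 0x78 = 01111000 → 1-byte char #7 = 78.
Offset 21: leading byte 0xE7 = 11100111 → 3-byte char #8 = E7 81 A6.
Offset 24: leading byte 0xDF = 11011111 → 2-byte char #9 = DF BF.
Offset 26: leading byte 0xE1 = 11100001 → 3-byte char #10 = E1 92 94.
Leading byte 0xE1 = 11100001 matches 1110xxxx → 3-byte sequence.
Byte 1: 0xE1 = 11100001, payload 0001 (4 bits).
Byte 2: 0x92 = 10010010 (10xxxxxx ✓), payload 010010.
Byte 3: 0x94 = 10010100 (10xxxxxx ✓), payload 010100.
Concatenate: 0001010010010100 = 0x1494 (16 bits → U+1494).

U+1494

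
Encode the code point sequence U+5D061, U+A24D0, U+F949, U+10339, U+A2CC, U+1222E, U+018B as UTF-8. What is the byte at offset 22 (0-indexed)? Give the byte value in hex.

0xC6

U+5D061 → 4-byte form F1 9D 81 A1 at offsets 0–3.
U+A24D0 → 4-byte form F2 A2 93 90 at offsets 4–7.
U+F949 → 3-byte form EF A5 89 at offsets 8–10.
U+10339 → 4-byte form F0 90 8C B9 at offsets 11–14.
U+A2CC → 3-byte form EA 8B 8C at offsets 15–17.
U+1222E → 4-byte form F0 92 88 AE at offsets 18–21.
U+018B → 2-byte form C6 8B at offsets 22–23.
Offset 22 falls in char 7's range; it's byte 1 of C6 8B = 0xC6.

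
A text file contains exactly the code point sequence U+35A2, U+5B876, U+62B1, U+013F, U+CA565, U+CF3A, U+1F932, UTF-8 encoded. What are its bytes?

U+35A2: 3-byte form → E3 96 A2.
U+5B876: 4-byte form → F1 9B A1 B6.
U+62B1: 3-byte form → E6 8A B1.
U+013F: 2-byte form → C4 BF.
U+CA565: 4-byte form → F3 8A 95 A5.
U+CF3A: 3-byte form → EC BC BA.
U+1F932: 4-byte form → F0 9F A4 B2.
Concatenated (23 bytes): E3 96 A2 F1 9B A1 B6 E6 8A B1 C4 BF F3 8A 95 A5 EC BC BA F0 9F A4 B2.

E3 96 A2 F1 9B A1 B6 E6 8A B1 C4 BF F3 8A 95 A5 EC BC BA F0 9F A4 B2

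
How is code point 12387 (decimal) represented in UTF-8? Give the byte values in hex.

U+3063 = 0x3063 = 12387 decimal. In range U+0800–U+FFFF → 3-byte form: 1110xxxx 10xxxxxx 10xxxxxx.
Binary (16 bits): 0011000001100011.
Split 4+6+6: 0011 | 000001 | 100011.
Byte 1: 11100011 = 0xE3.
Byte 2: 10000001 = 0x81.
Byte 3: 10100011 = 0xA3.

E3 81 A3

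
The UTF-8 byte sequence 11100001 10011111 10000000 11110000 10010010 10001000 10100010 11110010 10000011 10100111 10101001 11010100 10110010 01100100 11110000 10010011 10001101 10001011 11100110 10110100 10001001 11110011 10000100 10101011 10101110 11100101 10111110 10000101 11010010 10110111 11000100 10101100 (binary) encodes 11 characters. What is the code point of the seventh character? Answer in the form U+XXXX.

Offset 0: leading byte 0xE1 = 11100001 → 3-byte char #1 = E1 9F 80.
Offset 3: leading byte 0xF0 = 11110000 → 4-byte char #2 = F0 92 88 A2.
Offset 7: leading byte 0xF2 = 11110010 → 4-byte char #3 = F2 83 A7 A9.
Offset 11: leading byte 0xD4 = 11010100 → 2-byte char #4 = D4 B2.
Offset 13: leading byte 0x64 = 01100100 → 1-byte char #5 = 64.
Offset 14: leading byte 0xF0 = 11110000 → 4-byte char #6 = F0 93 8D 8B.
Offset 18: leading byte 0xE6 = 11100110 → 3-byte char #7 = E6 B4 89.
Leading byte 0xE6 = 11100110 matches 1110xxxx → 3-byte sequence.
Byte 1: 0xE6 = 11100110, payload 0110 (4 bits).
Byte 2: 0xB4 = 10110100 (10xxxxxx ✓), payload 110100.
Byte 3: 0x89 = 10001001 (10xxxxxx ✓), payload 001001.
Concatenate: 0110110100001001 = 0x6D09 (16 bits → U+6D09).

U+6D09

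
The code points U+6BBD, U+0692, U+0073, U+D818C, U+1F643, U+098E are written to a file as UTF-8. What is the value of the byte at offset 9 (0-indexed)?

U+6BBD → 3-byte form E6 AE BD at offsets 0–2.
U+0692 → 2-byte form DA 92 at offsets 3–4.
U+0073 → 1-byte form 73 at offsets 5–5.
U+D818C → 4-byte form F3 98 86 8C at offsets 6–9.
Offset 9 falls in char 4's range; it's byte 4 of F3 98 86 8C = 0x8C.

0x8C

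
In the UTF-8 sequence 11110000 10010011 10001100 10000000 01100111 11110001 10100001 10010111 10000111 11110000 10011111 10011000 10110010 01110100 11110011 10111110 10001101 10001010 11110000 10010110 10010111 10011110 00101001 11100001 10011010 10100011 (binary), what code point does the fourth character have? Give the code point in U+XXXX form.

Offset 0: leading byte 0xF0 = 11110000 → 4-byte char #1 = F0 93 8C 80.
Offset 4: leading byte 0x67 = 01100111 → 1-byte char #2 = 67.
Offset 5: leading byte 0xF1 = 11110001 → 4-byte char #3 = F1 A1 97 87.
Offset 9: leading byte 0xF0 = 11110000 → 4-byte char #4 = F0 9F 98 B2.
Leading byte 0xF0 = 11110000 matches 11110xxx → 4-byte sequence.
Byte 1: 0xF0 = 11110000, payload 000 (3 bits).
Byte 2: 0x9F = 10011111 (10xxxxxx ✓), payload 011111.
Byte 3: 0x98 = 10011000 (10xxxxxx ✓), payload 011000.
Byte 4: 0xB2 = 10110010 (10xxxxxx ✓), payload 110010.
Concatenate: 000011111011000110010 = 0x1F632 (21 bits → U+1F632).

U+1F632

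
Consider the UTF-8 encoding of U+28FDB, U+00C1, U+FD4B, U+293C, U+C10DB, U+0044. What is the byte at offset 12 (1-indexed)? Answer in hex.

0xBC

1-indexed offset 12 is 0-indexed offset 11.
U+28FDB → 4-byte form F0 A8 BF 9B at offsets 0–3.
U+00C1 → 2-byte form C3 81 at offsets 4–5.
U+FD4B → 3-byte form EF B5 8B at offsets 6–8.
U+293C → 3-byte form E2 A4 BC at offsets 9–11.
Offset 11 falls in char 4's range; it's byte 3 of E2 A4 BC = 0xBC.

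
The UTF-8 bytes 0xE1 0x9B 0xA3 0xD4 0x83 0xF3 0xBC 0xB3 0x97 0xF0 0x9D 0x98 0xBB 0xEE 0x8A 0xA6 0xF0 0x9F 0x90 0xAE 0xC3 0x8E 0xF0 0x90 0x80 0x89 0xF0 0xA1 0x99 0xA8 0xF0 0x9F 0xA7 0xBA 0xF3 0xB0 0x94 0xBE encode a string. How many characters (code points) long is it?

11

Byte at offset 0: 0xE1 = 11100001 → 3-byte char (#1). Advance 3.
Byte at offset 3: 0xD4 = 11010100 → 2-byte char (#2). Advance 2.
Byte at offset 5: 0xF3 = 11110011 → 4-byte char (#3). Advance 4.
Byte at offset 9: 0xF0 = 11110000 → 4-byte char (#4). Advance 4.
Byte at offset 13: 0xEE = 11101110 → 3-byte char (#5). Advance 3.
Byte at offset 16: 0xF0 = 11110000 → 4-byte char (#6). Advance 4.
Byte at offset 20: 0xC3 = 11000011 → 2-byte char (#7). Advance 2.
Byte at offset 22: 0xF0 = 11110000 → 4-byte char (#8). Advance 4.
Byte at offset 26: 0xF0 = 11110000 → 4-byte char (#9). Advance 4.
Byte at offset 30: 0xF0 = 11110000 → 4-byte char (#10). Advance 4.
Byte at offset 34: 0xF3 = 11110011 → 4-byte char (#11). Advance 4.
Reached end at offset 38 after 11 code points.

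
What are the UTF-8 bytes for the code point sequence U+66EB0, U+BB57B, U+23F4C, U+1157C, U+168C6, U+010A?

F1 A6 BA B0 F2 BB 95 BB F0 A3 BD 8C F0 91 95 BC F0 96 A3 86 C4 8A

U+66EB0: 4-byte form → F1 A6 BA B0.
U+BB57B: 4-byte form → F2 BB 95 BB.
U+23F4C: 4-byte form → F0 A3 BD 8C.
U+1157C: 4-byte form → F0 91 95 BC.
U+168C6: 4-byte form → F0 96 A3 86.
U+010A: 2-byte form → C4 8A.
Concatenated (22 bytes): F1 A6 BA B0 F2 BB 95 BB F0 A3 BD 8C F0 91 95 BC F0 96 A3 86 C4 8A.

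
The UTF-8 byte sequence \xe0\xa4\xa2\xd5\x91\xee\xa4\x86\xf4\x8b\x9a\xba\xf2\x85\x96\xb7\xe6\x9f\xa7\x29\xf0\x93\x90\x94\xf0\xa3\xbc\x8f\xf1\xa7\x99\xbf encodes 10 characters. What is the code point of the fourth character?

Offset 0: leading byte 0xE0 = 11100000 → 3-byte char #1 = E0 A4 A2.
Offset 3: leading byte 0xD5 = 11010101 → 2-byte char #2 = D5 91.
Offset 5: leading byte 0xEE = 11101110 → 3-byte char #3 = EE A4 86.
Offset 8: leading byte 0xF4 = 11110100 → 4-byte char #4 = F4 8B 9A BA.
Leading byte 0xF4 = 11110100 matches 11110xxx → 4-byte sequence.
Byte 1: 0xF4 = 11110100, payload 100 (3 bits).
Byte 2: 0x8B = 10001011 (10xxxxxx ✓), payload 001011.
Byte 3: 0x9A = 10011010 (10xxxxxx ✓), payload 011010.
Byte 4: 0xBA = 10111010 (10xxxxxx ✓), payload 111010.
Concatenate: 100001011011010111010 = 0x10B6BA (21 bits → U+10B6BA).

U+10B6BA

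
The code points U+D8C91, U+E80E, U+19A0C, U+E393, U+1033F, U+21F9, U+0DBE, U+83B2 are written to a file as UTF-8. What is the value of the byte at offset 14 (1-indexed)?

1-indexed offset 14 is 0-indexed offset 13.
U+D8C91 → 4-byte form F3 98 B2 91 at offsets 0–3.
U+E80E → 3-byte form EE A0 8E at offsets 4–6.
U+19A0C → 4-byte form F0 99 A8 8C at offsets 7–10.
U+E393 → 3-byte form EE 8E 93 at offsets 11–13.
Offset 13 falls in char 4's range; it's byte 3 of EE 8E 93 = 0x93.

0x93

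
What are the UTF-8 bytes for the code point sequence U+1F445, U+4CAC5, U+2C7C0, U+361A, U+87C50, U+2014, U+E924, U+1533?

U+1F445: 4-byte form → F0 9F 91 85.
U+4CAC5: 4-byte form → F1 8C AB 85.
U+2C7C0: 4-byte form → F0 AC 9F 80.
U+361A: 3-byte form → E3 98 9A.
U+87C50: 4-byte form → F2 87 B1 90.
U+2014: 3-byte form → E2 80 94.
U+E924: 3-byte form → EE A4 A4.
U+1533: 3-byte form → E1 94 B3.
Concatenated (28 bytes): F0 9F 91 85 F1 8C AB 85 F0 AC 9F 80 E3 98 9A F2 87 B1 90 E2 80 94 EE A4 A4 E1 94 B3.

F0 9F 91 85 F1 8C AB 85 F0 AC 9F 80 E3 98 9A F2 87 B1 90 E2 80 94 EE A4 A4 E1 94 B3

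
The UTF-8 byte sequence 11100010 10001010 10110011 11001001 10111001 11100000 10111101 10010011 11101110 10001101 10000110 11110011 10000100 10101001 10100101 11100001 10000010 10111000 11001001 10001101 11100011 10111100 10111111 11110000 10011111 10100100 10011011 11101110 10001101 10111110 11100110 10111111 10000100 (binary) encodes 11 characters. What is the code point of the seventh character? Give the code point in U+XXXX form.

U+024D

Offset 0: leading byte 0xE2 = 11100010 → 3-byte char #1 = E2 8A B3.
Offset 3: leading byte 0xC9 = 11001001 → 2-byte char #2 = C9 B9.
Offset 5: leading byte 0xE0 = 11100000 → 3-byte char #3 = E0 BD 93.
Offset 8: leading byte 0xEE = 11101110 → 3-byte char #4 = EE 8D 86.
Offset 11: leading byte 0xF3 = 11110011 → 4-byte char #5 = F3 84 A9 A5.
Offset 15: leading byte 0xE1 = 11100001 → 3-byte char #6 = E1 82 B8.
Offset 18: leading byte 0xC9 = 11001001 → 2-byte char #7 = C9 8D.
Leading byte 0xC9 = 11001001 matches 110xxxxx → 2-byte sequence.
Byte 1: 0xC9 = 11001001, payload 01001 (5 bits).
Byte 2: 0x8D = 10001101 (10xxxxxx ✓), payload 001101.
Concatenate: 01001001101 = 0x24D (11 bits → U+024D).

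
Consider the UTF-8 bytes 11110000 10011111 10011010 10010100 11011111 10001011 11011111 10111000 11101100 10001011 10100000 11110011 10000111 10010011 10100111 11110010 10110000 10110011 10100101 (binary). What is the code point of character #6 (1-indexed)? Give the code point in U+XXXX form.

Offset 0: leading byte 0xF0 = 11110000 → 4-byte char #1 = F0 9F 9A 94.
Offset 4: leading byte 0xDF = 11011111 → 2-byte char #2 = DF 8B.
Offset 6: leading byte 0xDF = 11011111 → 2-byte char #3 = DF B8.
Offset 8: leading byte 0xEC = 11101100 → 3-byte char #4 = EC 8B A0.
Offset 11: leading byte 0xF3 = 11110011 → 4-byte char #5 = F3 87 93 A7.
Offset 15: leading byte 0xF2 = 11110010 → 4-byte char #6 = F2 B0 B3 A5.
Leading byte 0xF2 = 11110010 matches 11110xxx → 4-byte sequence.
Byte 1: 0xF2 = 11110010, payload 010 (3 bits).
Byte 2: 0xB0 = 10110000 (10xxxxxx ✓), payload 110000.
Byte 3: 0xB3 = 10110011 (10xxxxxx ✓), payload 110011.
Byte 4: 0xA5 = 10100101 (10xxxxxx ✓), payload 100101.
Concatenate: 010110000110011100101 = 0xB0CE5 (21 bits → U+B0CE5).

U+B0CE5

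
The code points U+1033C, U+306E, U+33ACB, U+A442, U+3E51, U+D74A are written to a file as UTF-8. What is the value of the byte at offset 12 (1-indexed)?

1-indexed offset 12 is 0-indexed offset 11.
U+1033C → 4-byte form F0 90 8C BC at offsets 0–3.
U+306E → 3-byte form E3 81 AE at offsets 4–6.
U+33ACB → 4-byte form F0 B3 AB 8B at offsets 7–10.
U+A442 → 3-byte form EA 91 82 at offsets 11–13.
Offset 11 falls in char 4's range; it's byte 1 of EA 91 82 = 0xEA.

0xEA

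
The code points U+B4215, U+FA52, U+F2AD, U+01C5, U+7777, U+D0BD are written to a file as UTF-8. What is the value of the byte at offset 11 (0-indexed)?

0x85

U+B4215 → 4-byte form F2 B4 88 95 at offsets 0–3.
U+FA52 → 3-byte form EF A9 92 at offsets 4–6.
U+F2AD → 3-byte form EF 8A AD at offsets 7–9.
U+01C5 → 2-byte form C7 85 at offsets 10–11.
Offset 11 falls in char 4's range; it's byte 2 of C7 85 = 0x85.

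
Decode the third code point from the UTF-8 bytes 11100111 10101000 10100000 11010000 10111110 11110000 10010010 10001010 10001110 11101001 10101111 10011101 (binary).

Offset 0: leading byte 0xE7 = 11100111 → 3-byte char #1 = E7 A8 A0.
Offset 3: leading byte 0xD0 = 11010000 → 2-byte char #2 = D0 BE.
Offset 5: leading byte 0xF0 = 11110000 → 4-byte char #3 = F0 92 8A 8E.
Leading byte 0xF0 = 11110000 matches 11110xxx → 4-byte sequence.
Byte 1: 0xF0 = 11110000, payload 000 (3 bits).
Byte 2: 0x92 = 10010010 (10xxxxxx ✓), payload 010010.
Byte 3: 0x8A = 10001010 (10xxxxxx ✓), payload 001010.
Byte 4: 0x8E = 10001110 (10xxxxxx ✓), payload 001110.
Concatenate: 000010010001010001110 = 0x1228E (21 bits → U+1228E).

U+1228E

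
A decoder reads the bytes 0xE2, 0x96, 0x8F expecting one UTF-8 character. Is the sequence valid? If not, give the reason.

valid

Leading byte 0xE2 = 11100010 → 3-byte form.
Continuation bytes 0x96=10010110, 0x8F=10001111 all match 10xxxxxx.
Decoded value 0x258F is ≥ 0x800 (shortest form) and not a surrogate.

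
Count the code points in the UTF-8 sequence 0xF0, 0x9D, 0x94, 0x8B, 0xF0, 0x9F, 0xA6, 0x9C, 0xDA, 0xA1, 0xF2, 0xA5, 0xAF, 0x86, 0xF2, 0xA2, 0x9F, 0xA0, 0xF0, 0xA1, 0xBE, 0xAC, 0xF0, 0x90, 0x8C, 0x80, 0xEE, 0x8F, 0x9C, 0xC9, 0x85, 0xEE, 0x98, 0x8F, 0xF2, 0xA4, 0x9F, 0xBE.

Byte at offset 0: 0xF0 = 11110000 → 4-byte char (#1). Advance 4.
Byte at offset 4: 0xF0 = 11110000 → 4-byte char (#2). Advance 4.
Byte at offset 8: 0xDA = 11011010 → 2-byte char (#3). Advance 2.
Byte at offset 10: 0xF2 = 11110010 → 4-byte char (#4). Advance 4.
Byte at offset 14: 0xF2 = 11110010 → 4-byte char (#5). Advance 4.
Byte at offset 18: 0xF0 = 11110000 → 4-byte char (#6). Advance 4.
Byte at offset 22: 0xF0 = 11110000 → 4-byte char (#7). Advance 4.
Byte at offset 26: 0xEE = 11101110 → 3-byte char (#8). Advance 3.
Byte at offset 29: 0xC9 = 11001001 → 2-byte char (#9). Advance 2.
Byte at offset 31: 0xEE = 11101110 → 3-byte char (#10). Advance 3.
Byte at offset 34: 0xF2 = 11110010 → 4-byte char (#11). Advance 4.
Reached end at offset 38 after 11 code points.

11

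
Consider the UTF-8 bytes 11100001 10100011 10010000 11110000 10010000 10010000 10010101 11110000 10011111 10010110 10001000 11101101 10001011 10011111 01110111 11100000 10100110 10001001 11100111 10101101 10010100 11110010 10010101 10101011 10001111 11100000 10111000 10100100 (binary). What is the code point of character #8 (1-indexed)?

U+95ACF

Offset 0: leading byte 0xE1 = 11100001 → 3-byte char #1 = E1 A3 90.
Offset 3: leading byte 0xF0 = 11110000 → 4-byte char #2 = F0 90 90 95.
Offset 7: leading byte 0xF0 = 11110000 → 4-byte char #3 = F0 9F 96 88.
Offset 11: leading byte 0xED = 11101101 → 3-byte char #4 = ED 8B 9F.
Offset 14: leading byte 0x77 = 01110111 → 1-byte char #5 = 77.
Offset 15: leading byte 0xE0 = 11100000 → 3-byte char #6 = E0 A6 89.
Offset 18: leading byte 0xE7 = 11100111 → 3-byte char #7 = E7 AD 94.
Offset 21: leading byte 0xF2 = 11110010 → 4-byte char #8 = F2 95 AB 8F.
Leading byte 0xF2 = 11110010 matches 11110xxx → 4-byte sequence.
Byte 1: 0xF2 = 11110010, payload 010 (3 bits).
Byte 2: 0x95 = 10010101 (10xxxxxx ✓), payload 010101.
Byte 3: 0xAB = 10101011 (10xxxxxx ✓), payload 101011.
Byte 4: 0x8F = 10001111 (10xxxxxx ✓), payload 001111.
Concatenate: 010010101101011001111 = 0x95ACF (21 bits → U+95ACF).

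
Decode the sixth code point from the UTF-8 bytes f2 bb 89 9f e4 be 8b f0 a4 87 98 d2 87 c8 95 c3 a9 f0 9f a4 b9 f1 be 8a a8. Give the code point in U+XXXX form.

Offset 0: leading byte 0xF2 = 11110010 → 4-byte char #1 = F2 BB 89 9F.
Offset 4: leading byte 0xE4 = 11100100 → 3-byte char #2 = E4 BE 8B.
Offset 7: leading byte 0xF0 = 11110000 → 4-byte char #3 = F0 A4 87 98.
Offset 11: leading byte 0xD2 = 11010010 → 2-byte char #4 = D2 87.
Offset 13: leading byte 0xC8 = 11001000 → 2-byte char #5 = C8 95.
Offset 15: leading byte 0xC3 = 11000011 → 2-byte char #6 = C3 A9.
Leading byte 0xC3 = 11000011 matches 110xxxxx → 2-byte sequence.
Byte 1: 0xC3 = 11000011, payload 00011 (5 bits).
Byte 2: 0xA9 = 10101001 (10xxxxxx ✓), payload 101001.
Concatenate: 00011101001 = 0xE9 (11 bits → U+00E9).

U+00E9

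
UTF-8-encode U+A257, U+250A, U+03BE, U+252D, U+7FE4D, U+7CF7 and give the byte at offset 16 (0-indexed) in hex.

0xB3

U+A257 → 3-byte form EA 89 97 at offsets 0–2.
U+250A → 3-byte form E2 94 8A at offsets 3–5.
U+03BE → 2-byte form CE BE at offsets 6–7.
U+252D → 3-byte form E2 94 AD at offsets 8–10.
U+7FE4D → 4-byte form F1 BF B9 8D at offsets 11–14.
U+7CF7 → 3-byte form E7 B3 B7 at offsets 15–17.
Offset 16 falls in char 6's range; it's byte 2 of E7 B3 B7 = 0xB3.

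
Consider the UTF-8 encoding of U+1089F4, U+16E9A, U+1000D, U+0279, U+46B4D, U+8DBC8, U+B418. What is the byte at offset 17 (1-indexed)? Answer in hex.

0xAD

1-indexed offset 17 is 0-indexed offset 16.
U+1089F4 → 4-byte form F4 88 A7 B4 at offsets 0–3.
U+16E9A → 4-byte form F0 96 BA 9A at offsets 4–7.
U+1000D → 4-byte form F0 90 80 8D at offsets 8–11.
U+0279 → 2-byte form C9 B9 at offsets 12–13.
U+46B4D → 4-byte form F1 86 AD 8D at offsets 14–17.
Offset 16 falls in char 5's range; it's byte 3 of F1 86 AD 8D = 0xAD.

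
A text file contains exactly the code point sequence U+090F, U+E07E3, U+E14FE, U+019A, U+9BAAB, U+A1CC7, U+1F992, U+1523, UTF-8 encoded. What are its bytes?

U+090F: 3-byte form → E0 A4 8F.
U+E07E3: 4-byte form → F3 A0 9F A3.
U+E14FE: 4-byte form → F3 A1 93 BE.
U+019A: 2-byte form → C6 9A.
U+9BAAB: 4-byte form → F2 9B AA AB.
U+A1CC7: 4-byte form → F2 A1 B3 87.
U+1F992: 4-byte form → F0 9F A6 92.
U+1523: 3-byte form → E1 94 A3.
Concatenated (28 bytes): E0 A4 8F F3 A0 9F A3 F3 A1 93 BE C6 9A F2 9B AA AB F2 A1 B3 87 F0 9F A6 92 E1 94 A3.

E0 A4 8F F3 A0 9F A3 F3 A1 93 BE C6 9A F2 9B AA AB F2 A1 B3 87 F0 9F A6 92 E1 94 A3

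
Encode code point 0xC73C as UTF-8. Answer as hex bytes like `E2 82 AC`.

U+C73C = 0xC73C = 51004 decimal. In range U+0800–U+FFFF → 3-byte form: 1110xxxx 10xxxxxx 10xxxxxx.
Binary (16 bits): 1100011100111100.
Split 4+6+6: 1100 | 011100 | 111100.
Byte 1: 11101100 = 0xEC.
Byte 2: 10011100 = 0x9C.
Byte 3: 10111100 = 0xBC.

EC 9C BC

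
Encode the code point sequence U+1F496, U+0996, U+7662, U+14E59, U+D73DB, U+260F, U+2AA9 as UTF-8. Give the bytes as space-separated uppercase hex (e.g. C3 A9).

U+1F496: 4-byte form → F0 9F 92 96.
U+0996: 3-byte form → E0 A6 96.
U+7662: 3-byte form → E7 99 A2.
U+14E59: 4-byte form → F0 94 B9 99.
U+D73DB: 4-byte form → F3 97 8F 9B.
U+260F: 3-byte form → E2 98 8F.
U+2AA9: 3-byte form → E2 AA A9.
Concatenated (24 bytes): F0 9F 92 96 E0 A6 96 E7 99 A2 F0 94 B9 99 F3 97 8F 9B E2 98 8F E2 AA A9.

F0 9F 92 96 E0 A6 96 E7 99 A2 F0 94 B9 99 F3 97 8F 9B E2 98 8F E2 AA A9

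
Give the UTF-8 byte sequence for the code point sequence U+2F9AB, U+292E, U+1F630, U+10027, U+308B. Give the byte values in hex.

F0 AF A6 AB E2 A4 AE F0 9F 98 B0 F0 90 80 A7 E3 82 8B

U+2F9AB: 4-byte form → F0 AF A6 AB.
U+292E: 3-byte form → E2 A4 AE.
U+1F630: 4-byte form → F0 9F 98 B0.
U+10027: 4-byte form → F0 90 80 A7.
U+308B: 3-byte form → E3 82 8B.
Concatenated (18 bytes): F0 AF A6 AB E2 A4 AE F0 9F 98 B0 F0 90 80 A7 E3 82 8B.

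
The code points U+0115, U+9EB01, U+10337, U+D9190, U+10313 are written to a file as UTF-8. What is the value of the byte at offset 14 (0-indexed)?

0xF0

U+0115 → 2-byte form C4 95 at offsets 0–1.
U+9EB01 → 4-byte form F2 9E AC 81 at offsets 2–5.
U+10337 → 4-byte form F0 90 8C B7 at offsets 6–9.
U+D9190 → 4-byte form F3 99 86 90 at offsets 10–13.
U+10313 → 4-byte form F0 90 8C 93 at offsets 14–17.
Offset 14 falls in char 5's range; it's byte 1 of F0 90 8C 93 = 0xF0.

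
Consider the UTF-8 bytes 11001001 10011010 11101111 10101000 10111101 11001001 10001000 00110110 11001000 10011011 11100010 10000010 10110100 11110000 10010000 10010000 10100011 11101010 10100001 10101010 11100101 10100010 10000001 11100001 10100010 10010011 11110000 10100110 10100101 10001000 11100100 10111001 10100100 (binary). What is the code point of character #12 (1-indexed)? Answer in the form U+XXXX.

Offset 0: leading byte 0xC9 = 11001001 → 2-byte char #1 = C9 9A.
Offset 2: leading byte 0xEF = 11101111 → 3-byte char #2 = EF A8 BD.
Offset 5: leading byte 0xC9 = 11001001 → 2-byte char #3 = C9 88.
Offset 7: leading byte 0x36 = 00110110 → 1-byte char #4 = 36.
Offset 8: leading byte 0xC8 = 11001000 → 2-byte char #5 = C8 9B.
Offset 10: leading byte 0xE2 = 11100010 → 3-byte char #6 = E2 82 B4.
Offset 13: leading byte 0xF0 = 11110000 → 4-byte char #7 = F0 90 90 A3.
Offset 17: leading byte 0xEA = 11101010 → 3-byte char #8 = EA A1 AA.
Offset 20: leading byte 0xE5 = 11100101 → 3-byte char #9 = E5 A2 81.
Offset 23: leading byte 0xE1 = 11100001 → 3-byte char #10 = E1 A2 93.
Offset 26: leading byte 0xF0 = 11110000 → 4-byte char #11 = F0 A6 A5 88.
Offset 30: leading byte 0xE4 = 11100100 → 3-byte char #12 = E4 B9 A4.
Leading byte 0xE4 = 11100100 matches 1110xxxx → 3-byte sequence.
Byte 1: 0xE4 = 11100100, payload 0100 (4 bits).
Byte 2: 0xB9 = 10111001 (10xxxxxx ✓), payload 111001.
Byte 3: 0xA4 = 10100100 (10xxxxxx ✓), payload 100100.
Concatenate: 0100111001100100 = 0x4E64 (16 bits → U+4E64).

U+4E64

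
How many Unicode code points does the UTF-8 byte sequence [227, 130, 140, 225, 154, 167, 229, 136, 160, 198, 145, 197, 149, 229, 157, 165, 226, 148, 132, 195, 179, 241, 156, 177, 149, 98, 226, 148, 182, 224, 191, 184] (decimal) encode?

Byte at offset 0: 0xE3 = 11100011 → 3-byte char (#1). Advance 3.
Byte at offset 3: 0xE1 = 11100001 → 3-byte char (#2). Advance 3.
Byte at offset 6: 0xE5 = 11100101 → 3-byte char (#3). Advance 3.
Byte at offset 9: 0xC6 = 11000110 → 2-byte char (#4). Advance 2.
Byte at offset 11: 0xC5 = 11000101 → 2-byte char (#5). Advance 2.
Byte at offset 13: 0xE5 = 11100101 → 3-byte char (#6). Advance 3.
Byte at offset 16: 0xE2 = 11100010 → 3-byte char (#7). Advance 3.
Byte at offset 19: 0xC3 = 11000011 → 2-byte char (#8). Advance 2.
Byte at offset 21: 0xF1 = 11110001 → 4-byte char (#9). Advance 4.
Byte at offset 25: 0x62 = 01100010 → 1-byte char (#10). Advance 1.
Byte at offset 26: 0xE2 = 11100010 → 3-byte char (#11). Advance 3.
Byte at offset 29: 0xE0 = 11100000 → 3-byte char (#12). Advance 3.
Reached end at offset 32 after 12 code points.

12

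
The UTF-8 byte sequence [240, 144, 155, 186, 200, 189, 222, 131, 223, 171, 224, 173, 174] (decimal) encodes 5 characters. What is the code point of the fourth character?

Offset 0: leading byte 0xF0 = 11110000 → 4-byte char #1 = F0 90 9B BA.
Offset 4: leading byte 0xC8 = 11001000 → 2-byte char #2 = C8 BD.
Offset 6: leading byte 0xDE = 11011110 → 2-byte char #3 = DE 83.
Offset 8: leading byte 0xDF = 11011111 → 2-byte char #4 = DF AB.
Leading byte 0xDF = 11011111 matches 110xxxxx → 2-byte sequence.
Byte 1: 0xDF = 11011111, payload 11111 (5 bits).
Byte 2: 0xAB = 10101011 (10xxxxxx ✓), payload 101011.
Concatenate: 11111101011 = 0x7EB (11 bits → U+07EB).

U+07EB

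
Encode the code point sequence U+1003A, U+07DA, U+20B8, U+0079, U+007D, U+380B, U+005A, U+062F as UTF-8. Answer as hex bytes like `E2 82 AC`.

U+1003A: 4-byte form → F0 90 80 BA.
U+07DA: 2-byte form → DF 9A.
U+20B8: 3-byte form → E2 82 B8.
U+0079: 1-byte form → 79.
U+007D: 1-byte form → 7D.
U+380B: 3-byte form → E3 A0 8B.
U+005A: 1-byte form → 5A.
U+062F: 2-byte form → D8 AF.
Concatenated (17 bytes): F0 90 80 BA DF 9A E2 82 B8 79 7D E3 A0 8B 5A D8 AF.

F0 90 80 BA DF 9A E2 82 B8 79 7D E3 A0 8B 5A D8 AF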